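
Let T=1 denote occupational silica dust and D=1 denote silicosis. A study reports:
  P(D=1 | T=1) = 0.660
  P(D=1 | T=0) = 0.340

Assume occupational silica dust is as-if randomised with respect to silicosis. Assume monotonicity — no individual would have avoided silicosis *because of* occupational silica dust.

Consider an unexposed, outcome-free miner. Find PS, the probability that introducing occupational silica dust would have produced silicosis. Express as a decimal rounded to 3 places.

PS ≈ 0.485

Let p₁ = 0.66, p₀ = 0.34.
Under exogeneity and monotonicity, PS = (p₁ − p₀) / (1 − p₀).
PS = (0.66 − 0.34) / (1 − 0.34) = 0.32 / 0.66 ≈ 0.4848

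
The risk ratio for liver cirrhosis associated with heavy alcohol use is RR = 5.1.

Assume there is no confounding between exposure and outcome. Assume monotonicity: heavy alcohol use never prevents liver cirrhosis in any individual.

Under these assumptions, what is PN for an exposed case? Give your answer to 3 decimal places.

Under exogeneity and monotonicity, PN = (RR − 1) / RR = 1 − 1/RR.
PN = (5.1 − 1) / 5.1 = 4.1 / 5.1 ≈ 0.8039

PN ≈ 0.804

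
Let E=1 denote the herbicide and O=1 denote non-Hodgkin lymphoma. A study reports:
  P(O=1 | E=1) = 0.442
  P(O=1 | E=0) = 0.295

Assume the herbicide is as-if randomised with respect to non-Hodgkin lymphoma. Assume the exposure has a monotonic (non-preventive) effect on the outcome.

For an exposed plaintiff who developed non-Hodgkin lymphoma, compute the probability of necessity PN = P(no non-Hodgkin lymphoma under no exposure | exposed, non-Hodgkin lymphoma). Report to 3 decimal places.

Let p₁ = 0.442, p₀ = 0.295.
Under exogeneity and monotonicity, PN = (p₁ − p₀) / p₁.
PN = (0.442 − 0.295) / 0.442 = 0.147 / 0.442 ≈ 0.3326

PN ≈ 0.333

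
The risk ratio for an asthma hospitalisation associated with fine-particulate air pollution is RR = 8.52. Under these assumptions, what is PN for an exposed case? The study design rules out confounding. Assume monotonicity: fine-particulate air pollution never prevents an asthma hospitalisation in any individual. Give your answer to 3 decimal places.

Under exogeneity and monotonicity, PN = (RR − 1) / RR = 1 − 1/RR.
PN = (8.52 − 1) / 8.52 = 7.52 / 8.52 ≈ 0.8826

PN ≈ 0.883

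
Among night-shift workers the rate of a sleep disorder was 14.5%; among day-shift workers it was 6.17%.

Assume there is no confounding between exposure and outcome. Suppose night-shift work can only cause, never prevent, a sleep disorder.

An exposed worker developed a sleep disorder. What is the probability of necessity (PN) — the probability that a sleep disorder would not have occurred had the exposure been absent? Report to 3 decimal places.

PN ≈ 0.574

p₁ = 0.145, p₀ = 0.0617.
Under exogeneity and monotonicity, PN = (p₁ − p₀) / p₁.
PN = (0.145 − 0.0617) / 0.145 = 0.0833 / 0.145 ≈ 0.5745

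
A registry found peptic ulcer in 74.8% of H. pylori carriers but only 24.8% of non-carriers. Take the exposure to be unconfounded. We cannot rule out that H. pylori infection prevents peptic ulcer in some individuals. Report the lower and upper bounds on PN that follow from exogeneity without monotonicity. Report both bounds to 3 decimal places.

0.668 ≤ PN ≤ 1.000

p₁ = 0.748, p₀ = 0.248.
Under exogeneity alone the bounds on PN are max{0,(p₁−p₀)/p₁} ≤ PN ≤ min{1,(1−p₀)/p₁}.
  lower = (p₁ − p₀)/p₁ = 0.5 / 0.748 ≈ 0.6684
  upper = min{1, (1 − p₀)/p₁} = 0.752 / 0.748 ≈ 1.0053 → capped at 1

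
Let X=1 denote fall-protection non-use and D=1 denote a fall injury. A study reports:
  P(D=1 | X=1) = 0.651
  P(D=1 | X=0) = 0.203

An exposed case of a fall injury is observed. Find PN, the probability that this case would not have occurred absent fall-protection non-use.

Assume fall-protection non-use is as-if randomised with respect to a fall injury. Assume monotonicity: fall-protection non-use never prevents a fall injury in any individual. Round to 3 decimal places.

Let p₁ = 0.651, p₀ = 0.203.
Under exogeneity and monotonicity, PN = (p₁ − p₀) / p₁.
PN = (0.651 − 0.203) / 0.651 = 0.448 / 0.651 ≈ 0.6882

PN ≈ 0.688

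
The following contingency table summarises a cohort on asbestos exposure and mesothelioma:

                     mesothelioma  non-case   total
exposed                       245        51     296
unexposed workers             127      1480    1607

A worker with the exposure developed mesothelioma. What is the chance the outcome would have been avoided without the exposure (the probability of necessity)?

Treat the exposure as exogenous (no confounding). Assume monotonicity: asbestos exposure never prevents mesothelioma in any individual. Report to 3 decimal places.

PN ≈ 0.905

p₁ = P(outcome | exposed) = 245/296 = 0.8277
p₀ = P(outcome | unexposed) = 127/1607 = 0.079029
Under exogeneity and monotonicity, PN = (p₁ − p₀)/p₁.
PN = (0.8277 − 0.079029) / 0.8277 ≈ 0.9045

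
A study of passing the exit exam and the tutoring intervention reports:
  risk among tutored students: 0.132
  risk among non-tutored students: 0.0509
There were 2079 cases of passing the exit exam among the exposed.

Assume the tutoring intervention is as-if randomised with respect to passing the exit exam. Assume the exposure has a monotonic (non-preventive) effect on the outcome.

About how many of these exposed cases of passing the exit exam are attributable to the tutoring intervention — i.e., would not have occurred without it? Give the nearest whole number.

Let p₁ = 0.132, p₀ = 0.0509.
PN = (p₁ − p₀)/p₁ = (0.132 − 0.0509) / 0.132 ≈ 0.61439.
Attributable cases ≈ PN × (exposed cases) = 0.61439 × 2079 ≈ 1277.33.

about 1277 cases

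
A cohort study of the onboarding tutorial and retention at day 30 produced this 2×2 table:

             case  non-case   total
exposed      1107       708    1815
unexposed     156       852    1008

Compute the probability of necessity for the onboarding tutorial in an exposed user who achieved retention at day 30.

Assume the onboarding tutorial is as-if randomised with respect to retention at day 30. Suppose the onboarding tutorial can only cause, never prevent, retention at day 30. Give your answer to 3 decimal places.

PN ≈ 0.746

p₁ = P(outcome | exposed) = 1107/1815 = 0.60992
p₀ = P(outcome | unexposed) = 156/1008 = 0.15476
Under exogeneity and monotonicity, PN = (p₁ − p₀)/p₁.
PN = (0.60992 − 0.15476) / 0.60992 ≈ 0.7463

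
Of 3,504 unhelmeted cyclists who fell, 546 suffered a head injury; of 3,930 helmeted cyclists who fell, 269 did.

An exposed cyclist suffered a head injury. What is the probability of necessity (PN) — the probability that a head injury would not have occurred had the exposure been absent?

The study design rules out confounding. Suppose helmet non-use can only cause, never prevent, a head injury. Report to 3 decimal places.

PN ≈ 0.561

p₁ = P(outcome | exposed) = 546/3504 = 0.15582
p₀ = P(outcome | unexposed) = 269/3930 = 0.068448
Under exogeneity and monotonicity, PN = (p₁ − p₀) / p₁.
PN = (0.15582 − 0.068448) / 0.15582 = 0.087374 / 0.15582 ≈ 0.5607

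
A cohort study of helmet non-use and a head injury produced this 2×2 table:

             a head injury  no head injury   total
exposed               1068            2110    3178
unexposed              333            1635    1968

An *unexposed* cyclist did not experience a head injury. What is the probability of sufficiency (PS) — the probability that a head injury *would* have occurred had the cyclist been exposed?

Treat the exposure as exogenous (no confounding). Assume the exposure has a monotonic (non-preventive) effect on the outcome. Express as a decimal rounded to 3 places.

p₁ = P(outcome | exposed) = 1068/3178 = 0.33606
p₀ = P(outcome | unexposed) = 333/1968 = 0.16921
Under exogeneity and monotonicity, PS = (p₁ − p₀)/(1 − p₀).
PS = (0.33606 − 0.16921) / 0.83079 ≈ 0.2008

PS ≈ 0.201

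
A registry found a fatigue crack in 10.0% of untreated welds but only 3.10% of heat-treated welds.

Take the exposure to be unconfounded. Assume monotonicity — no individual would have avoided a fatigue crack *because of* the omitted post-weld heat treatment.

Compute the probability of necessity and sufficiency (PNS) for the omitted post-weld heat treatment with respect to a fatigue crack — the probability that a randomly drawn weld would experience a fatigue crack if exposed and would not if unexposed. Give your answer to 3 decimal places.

p₁ = 0.1, p₀ = 0.031.
Under exogeneity and monotonicity, PNS = p₁ − p₀.
PNS = 0.1 − 0.031 = 0.069

PNS ≈ 0.069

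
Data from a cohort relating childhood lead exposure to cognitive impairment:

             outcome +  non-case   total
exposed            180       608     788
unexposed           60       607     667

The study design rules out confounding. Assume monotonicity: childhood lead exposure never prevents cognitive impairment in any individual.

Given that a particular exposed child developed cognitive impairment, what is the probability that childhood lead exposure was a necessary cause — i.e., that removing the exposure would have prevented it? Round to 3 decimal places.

PN ≈ 0.606

p₁ = P(outcome | exposed) = 180/788 = 0.22843
p₀ = P(outcome | unexposed) = 60/667 = 0.089955
Under exogeneity and monotonicity, PN = (p₁ − p₀)/p₁.
PN = (0.22843 − 0.089955) / 0.22843 ≈ 0.6062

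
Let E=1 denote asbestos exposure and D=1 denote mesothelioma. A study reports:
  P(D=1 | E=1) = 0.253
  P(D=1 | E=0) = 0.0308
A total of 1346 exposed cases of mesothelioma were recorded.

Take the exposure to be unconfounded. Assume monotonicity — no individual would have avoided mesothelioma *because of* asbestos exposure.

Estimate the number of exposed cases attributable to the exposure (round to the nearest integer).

Let p₁ = 0.253, p₀ = 0.0308.
PN = (p₁ − p₀)/p₁ = (0.253 − 0.0308) / 0.253 ≈ 0.87826.
Attributable cases ≈ PN × (exposed cases) = 0.87826 × 1346 ≈ 1182.14.

about 1182 cases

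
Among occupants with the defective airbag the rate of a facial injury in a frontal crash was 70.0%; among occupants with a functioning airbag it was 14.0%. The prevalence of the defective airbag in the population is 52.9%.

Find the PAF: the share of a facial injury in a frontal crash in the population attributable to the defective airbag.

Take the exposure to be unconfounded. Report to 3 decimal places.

PAF ≈ 0.679

p₁ = 0.7, p₀ = 0.14.
Overall risk P(Y=1) = π·p₁ + (1−π)·p₀ = 0.529×0.7 + 0.471×0.14 = 0.43624.
Under exogeneity, PAF = [P(Y=1) − p₀] / P(Y=1).
PAF = (0.43624 − 0.14) / 0.43624 ≈ 0.6791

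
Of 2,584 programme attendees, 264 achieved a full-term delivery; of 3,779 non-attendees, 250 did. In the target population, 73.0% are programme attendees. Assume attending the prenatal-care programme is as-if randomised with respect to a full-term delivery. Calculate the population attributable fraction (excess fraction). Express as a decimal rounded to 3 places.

PAF ≈ 0.284

p₁ = P(outcome | exposed) = 264/2584 = 0.10217
p₀ = P(outcome | unexposed) = 250/3779 = 0.066155
Overall risk P(Y=1) = π·p₁ + (1−π)·p₀ = 0.73×0.10217 + 0.27×0.066155 = 0.092444.
Under exogeneity, PAF = [P(Y=1) − p₀] / P(Y=1).
PAF = (0.092444 − 0.066155) / 0.092444 ≈ 0.2844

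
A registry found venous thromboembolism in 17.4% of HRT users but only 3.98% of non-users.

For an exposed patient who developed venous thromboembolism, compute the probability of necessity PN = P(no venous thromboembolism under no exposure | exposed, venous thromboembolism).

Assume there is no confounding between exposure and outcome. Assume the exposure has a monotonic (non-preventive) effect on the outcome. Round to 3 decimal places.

PN ≈ 0.771

p₁ = 0.174, p₀ = 0.0398.
Under exogeneity and monotonicity, PN = (p₁ − p₀) / p₁.
PN = (0.174 − 0.0398) / 0.174 = 0.1342 / 0.174 ≈ 0.7713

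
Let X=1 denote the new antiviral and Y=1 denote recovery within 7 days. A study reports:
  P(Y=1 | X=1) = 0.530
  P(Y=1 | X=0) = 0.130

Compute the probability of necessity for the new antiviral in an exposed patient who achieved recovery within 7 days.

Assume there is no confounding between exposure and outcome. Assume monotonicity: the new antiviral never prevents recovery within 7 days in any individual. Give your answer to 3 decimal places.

PN ≈ 0.755

Let p₁ = 0.53, p₀ = 0.13.
Under exogeneity and monotonicity, PN = (p₁ − p₀) / p₁.
PN = (0.53 − 0.13) / 0.53 = 0.4 / 0.53 ≈ 0.7547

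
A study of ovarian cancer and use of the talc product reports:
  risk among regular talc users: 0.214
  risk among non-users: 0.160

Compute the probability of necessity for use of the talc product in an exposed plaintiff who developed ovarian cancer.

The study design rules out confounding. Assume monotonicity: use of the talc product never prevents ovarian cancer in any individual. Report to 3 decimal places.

Let p₁ = 0.214, p₀ = 0.16.
Under exogeneity and monotonicity, PN = (p₁ − p₀) / p₁.
PN = (0.214 − 0.16) / 0.214 = 0.054 / 0.214 ≈ 0.2523

PN ≈ 0.252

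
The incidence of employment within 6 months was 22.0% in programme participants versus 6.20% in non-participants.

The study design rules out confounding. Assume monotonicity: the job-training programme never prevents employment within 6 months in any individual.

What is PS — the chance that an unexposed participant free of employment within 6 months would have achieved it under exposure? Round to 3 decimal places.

PS ≈ 0.168

p₁ = 0.22, p₀ = 0.062.
Under exogeneity and monotonicity, PS = (p₁ − p₀) / (1 − p₀).
PS = (0.22 − 0.062) / (1 − 0.062) = 0.158 / 0.938 ≈ 0.1684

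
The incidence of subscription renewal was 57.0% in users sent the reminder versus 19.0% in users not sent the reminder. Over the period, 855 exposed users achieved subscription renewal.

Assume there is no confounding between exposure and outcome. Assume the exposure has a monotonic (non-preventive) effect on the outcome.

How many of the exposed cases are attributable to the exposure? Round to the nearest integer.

p₁ = 0.57, p₀ = 0.19.
PN = (p₁ − p₀)/p₁ = (0.57 − 0.19) / 0.57 ≈ 0.66667.
Attributable cases ≈ PN × (exposed cases) = 0.66667 × 855 ≈ 570.00.

about 570 cases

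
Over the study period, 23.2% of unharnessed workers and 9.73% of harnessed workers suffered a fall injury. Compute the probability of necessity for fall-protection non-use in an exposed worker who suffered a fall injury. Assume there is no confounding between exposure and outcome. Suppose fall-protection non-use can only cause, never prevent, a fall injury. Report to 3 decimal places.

p₁ = 0.232, p₀ = 0.0973.
Under exogeneity and monotonicity, PN = (p₁ − p₀) / p₁.
PN = (0.232 − 0.0973) / 0.232 = 0.1347 / 0.232 ≈ 0.5806

PN ≈ 0.581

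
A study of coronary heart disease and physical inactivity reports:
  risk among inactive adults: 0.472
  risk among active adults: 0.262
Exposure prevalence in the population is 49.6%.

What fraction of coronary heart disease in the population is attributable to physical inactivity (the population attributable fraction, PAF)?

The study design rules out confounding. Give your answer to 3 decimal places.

PAF ≈ 0.284

Let p₁ = 0.472, p₀ = 0.262.
Overall risk P(Y=1) = π·p₁ + (1−π)·p₀ = 0.496×0.472 + 0.504×0.262 = 0.36616.
Under exogeneity, PAF = [P(Y=1) − p₀] / P(Y=1).
PAF = (0.36616 − 0.262) / 0.36616 ≈ 0.2845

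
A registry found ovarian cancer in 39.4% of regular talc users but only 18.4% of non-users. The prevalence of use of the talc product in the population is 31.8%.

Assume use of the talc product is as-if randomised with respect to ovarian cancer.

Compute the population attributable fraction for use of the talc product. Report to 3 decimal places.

PAF ≈ 0.266

p₁ = 0.394, p₀ = 0.184.
Overall risk P(Y=1) = π·p₁ + (1−π)·p₀ = 0.318×0.394 + 0.682×0.184 = 0.25078.
Under exogeneity, PAF = [P(Y=1) − p₀] / P(Y=1).
PAF = (0.25078 − 0.184) / 0.25078 ≈ 0.2663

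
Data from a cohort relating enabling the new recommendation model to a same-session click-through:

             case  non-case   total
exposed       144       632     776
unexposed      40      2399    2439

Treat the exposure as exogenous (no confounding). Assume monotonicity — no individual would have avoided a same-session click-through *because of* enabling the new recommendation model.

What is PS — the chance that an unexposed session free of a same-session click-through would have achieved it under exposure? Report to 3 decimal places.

PS ≈ 0.172

p₁ = P(outcome | exposed) = 144/776 = 0.18557
p₀ = P(outcome | unexposed) = 40/2439 = 0.0164
Under exogeneity and monotonicity, PS = (p₁ − p₀)/(1 − p₀).
PS = (0.18557 − 0.0164) / 0.9836 ≈ 0.1720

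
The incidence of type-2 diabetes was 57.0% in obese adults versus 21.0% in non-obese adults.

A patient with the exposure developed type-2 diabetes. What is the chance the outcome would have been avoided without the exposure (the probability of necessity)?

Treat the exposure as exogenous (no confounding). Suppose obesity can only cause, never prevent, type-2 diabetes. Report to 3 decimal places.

p₁ = 0.57, p₀ = 0.21.
Under exogeneity and monotonicity, PN = (p₁ − p₀) / p₁.
PN = (0.57 − 0.21) / 0.57 = 0.36 / 0.57 ≈ 0.6316

PN ≈ 0.632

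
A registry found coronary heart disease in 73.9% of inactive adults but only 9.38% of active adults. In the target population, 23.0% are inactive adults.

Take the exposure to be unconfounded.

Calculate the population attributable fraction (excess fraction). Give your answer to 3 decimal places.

PAF ≈ 0.613

p₁ = 0.739, p₀ = 0.0938.
Overall risk P(Y=1) = π·p₁ + (1−π)·p₀ = 0.23×0.739 + 0.77×0.0938 = 0.2422.
Under exogeneity, PAF = [P(Y=1) − p₀] / P(Y=1).
PAF = (0.2422 − 0.0938) / 0.2422 ≈ 0.6127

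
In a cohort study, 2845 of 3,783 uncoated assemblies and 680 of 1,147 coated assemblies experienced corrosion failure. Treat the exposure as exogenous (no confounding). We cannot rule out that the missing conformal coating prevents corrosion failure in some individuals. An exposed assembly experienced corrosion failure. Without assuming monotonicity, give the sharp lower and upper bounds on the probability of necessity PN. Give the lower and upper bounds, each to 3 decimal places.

0.212 ≤ PN ≤ 0.541

p₁ = P(outcome | exposed) = 2845/3783 = 0.75205
p₀ = P(outcome | unexposed) = 680/1147 = 0.59285
Under exogeneity alone the bounds on PN are max{0,(p₁−p₀)/p₁} ≤ PN ≤ min{1,(1−p₀)/p₁}.
  lower = (p₁ − p₀)/p₁ = 0.1592 / 0.75205 ≈ 0.2117
  upper = min{1, (1 − p₀)/p₁} = 0.40715 / 0.75205 ≈ 0.5414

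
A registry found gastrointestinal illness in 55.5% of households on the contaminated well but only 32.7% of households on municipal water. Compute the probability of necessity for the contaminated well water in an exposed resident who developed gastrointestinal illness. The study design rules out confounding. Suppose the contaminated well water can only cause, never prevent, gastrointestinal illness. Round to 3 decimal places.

PN ≈ 0.411

p₁ = 0.555, p₀ = 0.327.
Under exogeneity and monotonicity, PN = (p₁ − p₀) / p₁.
PN = (0.555 − 0.327) / 0.555 = 0.228 / 0.555 ≈ 0.4108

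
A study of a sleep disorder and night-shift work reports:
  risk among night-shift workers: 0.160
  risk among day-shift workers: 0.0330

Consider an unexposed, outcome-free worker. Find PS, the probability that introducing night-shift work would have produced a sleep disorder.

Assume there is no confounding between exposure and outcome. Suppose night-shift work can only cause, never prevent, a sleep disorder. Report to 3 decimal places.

Let p₁ = 0.16, p₀ = 0.033.
Under exogeneity and monotonicity, PS = (p₁ − p₀) / (1 − p₀).
PS = (0.16 − 0.033) / (1 − 0.033) = 0.127 / 0.967 ≈ 0.1313

PS ≈ 0.131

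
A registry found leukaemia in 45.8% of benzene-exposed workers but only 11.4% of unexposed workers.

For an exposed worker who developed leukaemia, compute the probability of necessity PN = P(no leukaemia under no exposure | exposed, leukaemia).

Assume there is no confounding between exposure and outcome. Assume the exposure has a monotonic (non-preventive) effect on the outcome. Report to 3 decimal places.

p₁ = 0.458, p₀ = 0.114.
Under exogeneity and monotonicity, PN = (p₁ − p₀) / p₁.
PN = (0.458 − 0.114) / 0.458 = 0.344 / 0.458 ≈ 0.7511

PN ≈ 0.751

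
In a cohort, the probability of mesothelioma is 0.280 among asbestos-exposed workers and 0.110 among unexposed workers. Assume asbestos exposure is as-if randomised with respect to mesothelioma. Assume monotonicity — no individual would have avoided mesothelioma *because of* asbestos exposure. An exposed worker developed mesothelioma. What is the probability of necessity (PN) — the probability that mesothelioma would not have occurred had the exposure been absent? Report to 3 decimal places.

Let p₁ = 0.28, p₀ = 0.11.
Under exogeneity and monotonicity, PN = (p₁ − p₀) / p₁.
PN = (0.28 − 0.11) / 0.28 = 0.17 / 0.28 ≈ 0.6071

PN ≈ 0.607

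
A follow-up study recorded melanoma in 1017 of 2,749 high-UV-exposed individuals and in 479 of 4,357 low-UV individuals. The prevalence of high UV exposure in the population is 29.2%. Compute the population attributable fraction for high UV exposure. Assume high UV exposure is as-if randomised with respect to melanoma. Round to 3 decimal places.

p₁ = P(outcome | exposed) = 1017/2749 = 0.36995
p₀ = P(outcome | unexposed) = 479/4357 = 0.10994
Overall risk P(Y=1) = π·p₁ + (1−π)·p₀ = 0.292×0.36995 + 0.708×0.10994 = 0.18586.
Under exogeneity, PAF = [P(Y=1) − p₀] / P(Y=1).
PAF = (0.18586 − 0.10994) / 0.18586 ≈ 0.4085

PAF ≈ 0.408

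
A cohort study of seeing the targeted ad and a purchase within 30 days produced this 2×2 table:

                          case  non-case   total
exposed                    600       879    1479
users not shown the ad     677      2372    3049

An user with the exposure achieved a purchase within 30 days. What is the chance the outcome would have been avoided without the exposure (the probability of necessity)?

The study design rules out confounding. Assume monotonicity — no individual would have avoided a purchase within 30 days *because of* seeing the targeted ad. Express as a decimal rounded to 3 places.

p₁ = P(outcome | exposed) = 600/1479 = 0.40568
p₀ = P(outcome | unexposed) = 677/3049 = 0.22204
Under exogeneity and monotonicity, PN = (p₁ − p₀)/p₁.
PN = (0.40568 − 0.22204) / 0.40568 ≈ 0.4527

PN ≈ 0.453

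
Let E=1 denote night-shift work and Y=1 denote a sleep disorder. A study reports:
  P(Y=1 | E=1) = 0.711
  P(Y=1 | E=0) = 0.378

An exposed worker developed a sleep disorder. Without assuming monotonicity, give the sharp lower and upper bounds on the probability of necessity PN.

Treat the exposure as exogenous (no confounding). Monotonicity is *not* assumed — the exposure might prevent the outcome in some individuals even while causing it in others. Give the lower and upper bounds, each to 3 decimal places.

0.468 ≤ PN ≤ 0.875

Let p₁ = 0.711, p₀ = 0.378.
Under exogeneity alone the bounds on PN are max{0,(p₁−p₀)/p₁} ≤ PN ≤ min{1,(1−p₀)/p₁}.
  lower = (p₁ − p₀)/p₁ = 0.333 / 0.711 ≈ 0.4684
  upper = min{1, (1 − p₀)/p₁} = 0.622 / 0.711 ≈ 0.8748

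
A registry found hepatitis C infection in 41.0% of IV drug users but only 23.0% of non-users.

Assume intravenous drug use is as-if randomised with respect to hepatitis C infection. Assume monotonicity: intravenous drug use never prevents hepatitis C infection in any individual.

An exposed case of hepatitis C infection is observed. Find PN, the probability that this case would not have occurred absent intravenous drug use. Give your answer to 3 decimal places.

p₁ = 0.41, p₀ = 0.23.
Under exogeneity and monotonicity, PN = (p₁ − p₀) / p₁.
PN = (0.41 − 0.23) / 0.41 = 0.18 / 0.41 ≈ 0.4390

PN ≈ 0.439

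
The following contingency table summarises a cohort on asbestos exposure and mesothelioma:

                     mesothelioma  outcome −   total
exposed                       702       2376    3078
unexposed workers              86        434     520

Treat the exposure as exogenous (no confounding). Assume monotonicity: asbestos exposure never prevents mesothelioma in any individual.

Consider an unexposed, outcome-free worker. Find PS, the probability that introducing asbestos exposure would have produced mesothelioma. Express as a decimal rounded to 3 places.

PS ≈ 0.075

p₁ = P(outcome | exposed) = 702/3078 = 0.22807
p₀ = P(outcome | unexposed) = 86/520 = 0.16538
Under exogeneity and monotonicity, PS = (p₁ − p₀)/(1 − p₀).
PS = (0.22807 − 0.16538) / 0.83462 ≈ 0.0751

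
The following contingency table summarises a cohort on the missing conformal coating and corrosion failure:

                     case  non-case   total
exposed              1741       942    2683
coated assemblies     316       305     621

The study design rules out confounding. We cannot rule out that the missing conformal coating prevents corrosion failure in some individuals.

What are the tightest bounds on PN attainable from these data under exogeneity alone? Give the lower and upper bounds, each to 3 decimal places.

0.216 ≤ PN ≤ 0.757

p₁ = P(outcome | exposed) = 1741/2683 = 0.6489
p₀ = P(outcome | unexposed) = 316/621 = 0.50886
Under exogeneity alone the bounds on PN are max{0,(p₁−p₀)/p₁} ≤ PN ≤ min{1,(1−p₀)/p₁}.
  lower = (p₁ − p₀)/p₁ = 0.14004 / 0.6489 ≈ 0.2158
  upper = min{1, (1 − p₀)/p₁} = 0.49114 / 0.6489 ≈ 0.7569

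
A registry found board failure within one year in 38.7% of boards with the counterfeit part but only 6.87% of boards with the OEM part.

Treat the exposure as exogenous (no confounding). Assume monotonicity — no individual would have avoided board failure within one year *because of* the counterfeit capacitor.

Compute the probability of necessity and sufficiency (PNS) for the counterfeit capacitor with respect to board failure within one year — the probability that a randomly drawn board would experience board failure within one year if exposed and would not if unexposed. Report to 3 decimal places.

PNS ≈ 0.318

p₁ = 0.387, p₀ = 0.0687.
Under exogeneity and monotonicity, PNS = p₁ − p₀.
PNS = 0.387 − 0.0687 = 0.3183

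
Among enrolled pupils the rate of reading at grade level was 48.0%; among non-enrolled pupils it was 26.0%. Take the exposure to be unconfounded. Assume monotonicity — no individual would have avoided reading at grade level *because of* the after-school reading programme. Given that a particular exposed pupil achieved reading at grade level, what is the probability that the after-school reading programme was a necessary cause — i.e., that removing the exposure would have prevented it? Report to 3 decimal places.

PN ≈ 0.458

p₁ = 0.48, p₀ = 0.26.
Under exogeneity and monotonicity, PN = (p₁ − p₀) / p₁.
PN = (0.48 − 0.26) / 0.48 = 0.22 / 0.48 ≈ 0.4583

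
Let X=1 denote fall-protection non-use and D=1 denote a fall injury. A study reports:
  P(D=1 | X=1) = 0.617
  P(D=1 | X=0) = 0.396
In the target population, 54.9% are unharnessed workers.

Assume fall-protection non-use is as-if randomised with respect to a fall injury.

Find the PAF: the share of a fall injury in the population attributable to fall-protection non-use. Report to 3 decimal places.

Let p₁ = 0.617, p₀ = 0.396.
Overall risk P(Y=1) = π·p₁ + (1−π)·p₀ = 0.549×0.617 + 0.451×0.396 = 0.51733.
Under exogeneity, PAF = [P(Y=1) − p₀] / P(Y=1).
PAF = (0.51733 − 0.396) / 0.51733 ≈ 0.2345

PAF ≈ 0.235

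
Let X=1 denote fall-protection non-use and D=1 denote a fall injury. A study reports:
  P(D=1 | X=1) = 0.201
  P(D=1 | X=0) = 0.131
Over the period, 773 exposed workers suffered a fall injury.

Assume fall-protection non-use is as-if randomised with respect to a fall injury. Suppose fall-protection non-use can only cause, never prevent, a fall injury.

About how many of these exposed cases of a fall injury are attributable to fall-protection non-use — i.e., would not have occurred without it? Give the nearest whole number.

about 269 cases

Let p₁ = 0.201, p₀ = 0.131.
PN = (p₁ − p₀)/p₁ = (0.201 − 0.131) / 0.201 ≈ 0.34826.
Attributable cases ≈ PN × (exposed cases) = 0.34826 × 773 ≈ 269.20.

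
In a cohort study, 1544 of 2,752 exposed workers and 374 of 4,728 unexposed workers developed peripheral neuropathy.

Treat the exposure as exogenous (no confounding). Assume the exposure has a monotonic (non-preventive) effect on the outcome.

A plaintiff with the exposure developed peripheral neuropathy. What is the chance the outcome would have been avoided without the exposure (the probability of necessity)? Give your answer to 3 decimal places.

PN ≈ 0.859

p₁ = P(outcome | exposed) = 1544/2752 = 0.56105
p₀ = P(outcome | unexposed) = 374/4728 = 0.079103
Under exogeneity and monotonicity, PN = (p₁ − p₀) / p₁.
PN = (0.56105 − 0.079103) / 0.56105 = 0.48194 / 0.56105 ≈ 0.8590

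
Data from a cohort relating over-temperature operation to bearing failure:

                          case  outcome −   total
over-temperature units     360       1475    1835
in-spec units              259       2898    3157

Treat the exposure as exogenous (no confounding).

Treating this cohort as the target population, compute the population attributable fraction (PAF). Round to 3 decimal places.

PAF ≈ 0.338

p₁ = P(outcome | exposed) = 360/1835 = 0.19619
p₀ = P(outcome | unexposed) = 259/3157 = 0.08204
Exposure prevalence π = 1835/4992 = 0.36759; overall risk P(Y=1) = 0.124.
Under exogeneity, PAF = [P(Y=1) − p₀]/P(Y=1).
PAF = (0.124 − 0.08204) / 0.124 ≈ 0.3384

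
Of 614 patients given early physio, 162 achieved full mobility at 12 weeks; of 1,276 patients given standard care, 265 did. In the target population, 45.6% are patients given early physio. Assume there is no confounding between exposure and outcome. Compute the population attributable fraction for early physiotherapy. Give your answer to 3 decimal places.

PAF ≈ 0.110

p₁ = P(outcome | exposed) = 162/614 = 0.26384
p₀ = P(outcome | unexposed) = 265/1276 = 0.20768
Overall risk P(Y=1) = π·p₁ + (1−π)·p₀ = 0.456×0.26384 + 0.544×0.20768 = 0.23329.
Under exogeneity, PAF = [P(Y=1) − p₀] / P(Y=1).
PAF = (0.23329 − 0.20768) / 0.23329 ≈ 0.1098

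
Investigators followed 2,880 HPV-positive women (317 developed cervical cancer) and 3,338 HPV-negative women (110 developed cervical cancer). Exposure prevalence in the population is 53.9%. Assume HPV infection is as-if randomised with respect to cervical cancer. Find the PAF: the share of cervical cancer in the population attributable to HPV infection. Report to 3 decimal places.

PAF ≈ 0.558

p₁ = P(outcome | exposed) = 317/2880 = 0.11007
p₀ = P(outcome | unexposed) = 110/3338 = 0.032954
Overall risk P(Y=1) = π·p₁ + (1−π)·p₀ = 0.539×0.11007 + 0.461×0.032954 = 0.074519.
Under exogeneity, PAF = [P(Y=1) − p₀] / P(Y=1).
PAF = (0.074519 − 0.032954) / 0.074519 ≈ 0.5578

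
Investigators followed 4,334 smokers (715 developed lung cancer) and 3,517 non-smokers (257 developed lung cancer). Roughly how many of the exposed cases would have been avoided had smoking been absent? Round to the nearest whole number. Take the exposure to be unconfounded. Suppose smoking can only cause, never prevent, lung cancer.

about 398 cases

p₁ = P(outcome | exposed) = 715/4334 = 0.16497
p₀ = P(outcome | unexposed) = 257/3517 = 0.073074
PN = (p₁ − p₀)/p₁ = (0.16497 − 0.073074) / 0.16497 ≈ 0.55706.
Attributable cases ≈ PN × (exposed cases) = 0.55706 × 715 ≈ 398.30.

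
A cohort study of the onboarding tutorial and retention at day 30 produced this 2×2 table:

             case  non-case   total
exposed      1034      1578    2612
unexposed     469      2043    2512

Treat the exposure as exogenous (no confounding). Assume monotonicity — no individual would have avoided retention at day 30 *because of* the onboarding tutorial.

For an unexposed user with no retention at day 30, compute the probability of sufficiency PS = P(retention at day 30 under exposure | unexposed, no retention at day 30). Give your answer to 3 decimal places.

PS ≈ 0.257

p₁ = P(outcome | exposed) = 1034/2612 = 0.39587
p₀ = P(outcome | unexposed) = 469/2512 = 0.1867
Under exogeneity and monotonicity, PS = (p₁ − p₀) / (1 − p₀).
PS = (0.39587 − 0.1867) / (1 − 0.1867) = 0.20916 / 0.8133 ≈ 0.2572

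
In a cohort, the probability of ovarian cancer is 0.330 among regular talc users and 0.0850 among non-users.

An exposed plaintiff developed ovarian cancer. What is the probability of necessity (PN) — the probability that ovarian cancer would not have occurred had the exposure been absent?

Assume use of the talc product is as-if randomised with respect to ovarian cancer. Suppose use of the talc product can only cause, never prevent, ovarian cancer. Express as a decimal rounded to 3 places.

PN ≈ 0.742

Let p₁ = 0.33, p₀ = 0.085.
Under exogeneity and monotonicity, PN = (p₁ − p₀) / p₁.
PN = (0.33 − 0.085) / 0.33 = 0.245 / 0.33 ≈ 0.7424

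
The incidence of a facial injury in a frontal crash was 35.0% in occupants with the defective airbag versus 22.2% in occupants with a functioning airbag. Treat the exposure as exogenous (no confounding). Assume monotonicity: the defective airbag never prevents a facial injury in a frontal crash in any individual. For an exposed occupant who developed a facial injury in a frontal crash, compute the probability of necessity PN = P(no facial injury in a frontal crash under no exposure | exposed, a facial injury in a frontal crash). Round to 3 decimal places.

p₁ = 0.35, p₀ = 0.222.
Under exogeneity and monotonicity, PN = (p₁ − p₀) / p₁.
PN = (0.35 − 0.222) / 0.35 = 0.128 / 0.35 ≈ 0.3657

PN ≈ 0.366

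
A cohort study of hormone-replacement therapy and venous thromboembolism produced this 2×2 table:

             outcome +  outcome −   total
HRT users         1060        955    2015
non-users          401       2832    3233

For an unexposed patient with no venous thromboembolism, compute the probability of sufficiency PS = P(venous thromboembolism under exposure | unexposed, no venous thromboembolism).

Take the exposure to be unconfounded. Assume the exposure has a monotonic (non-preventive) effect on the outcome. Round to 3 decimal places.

p₁ = P(outcome | exposed) = 1060/2015 = 0.52605
p₀ = P(outcome | unexposed) = 401/3233 = 0.12403
Under exogeneity and monotonicity, PS = (p₁ − p₀)/(1 − p₀).
PS = (0.52605 − 0.12403) / 0.87597 ≈ 0.4589

PS ≈ 0.459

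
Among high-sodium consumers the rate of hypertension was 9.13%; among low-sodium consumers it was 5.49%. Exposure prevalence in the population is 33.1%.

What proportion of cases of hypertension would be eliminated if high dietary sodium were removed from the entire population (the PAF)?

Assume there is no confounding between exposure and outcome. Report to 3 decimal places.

PAF ≈ 0.180

p₁ = 0.0913, p₀ = 0.0549.
Overall risk P(Y=1) = π·p₁ + (1−π)·p₀ = 0.331×0.0913 + 0.669×0.0549 = 0.066948.
Under exogeneity, PAF = [P(Y=1) − p₀] / P(Y=1).
PAF = (0.066948 − 0.0549) / 0.066948 ≈ 0.1800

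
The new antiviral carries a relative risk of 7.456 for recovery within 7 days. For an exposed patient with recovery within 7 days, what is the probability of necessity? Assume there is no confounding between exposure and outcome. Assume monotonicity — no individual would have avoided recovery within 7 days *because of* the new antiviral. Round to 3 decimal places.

Under exogeneity and monotonicity, PN = (RR − 1) / RR = 1 − 1/RR.
PN = (7.456 − 1) / 7.456 = 6.456 / 7.456 ≈ 0.8659

PN ≈ 0.866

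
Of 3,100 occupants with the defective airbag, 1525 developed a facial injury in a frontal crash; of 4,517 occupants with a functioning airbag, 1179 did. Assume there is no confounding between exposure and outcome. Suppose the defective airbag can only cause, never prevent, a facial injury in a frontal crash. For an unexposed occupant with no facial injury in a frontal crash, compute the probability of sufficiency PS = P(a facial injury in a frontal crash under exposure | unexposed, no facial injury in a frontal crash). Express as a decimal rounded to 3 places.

p₁ = P(outcome | exposed) = 1525/3100 = 0.49194
p₀ = P(outcome | unexposed) = 1179/4517 = 0.26101
Under exogeneity and monotonicity, PS = (p₁ − p₀) / (1 − p₀).
PS = (0.49194 − 0.26101) / (1 − 0.26101) = 0.23092 / 0.73899 ≈ 0.3125

PS ≈ 0.312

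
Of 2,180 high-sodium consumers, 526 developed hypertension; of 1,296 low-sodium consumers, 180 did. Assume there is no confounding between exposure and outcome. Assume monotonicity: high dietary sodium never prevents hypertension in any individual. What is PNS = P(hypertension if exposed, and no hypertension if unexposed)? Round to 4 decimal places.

p₁ = P(outcome | exposed) = 526/2180 = 0.24128
p₀ = P(outcome | unexposed) = 180/1296 = 0.13889
Under exogeneity and monotonicity, PNS = p₁ − p₀.
PNS = 0.24128 − 0.13889 = 0.1024

PNS ≈ 0.1024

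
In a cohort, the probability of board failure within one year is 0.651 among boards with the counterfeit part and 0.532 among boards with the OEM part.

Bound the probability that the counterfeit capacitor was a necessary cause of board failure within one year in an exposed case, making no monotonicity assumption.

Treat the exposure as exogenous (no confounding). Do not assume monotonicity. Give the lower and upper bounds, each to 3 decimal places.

Let p₁ = 0.651, p₀ = 0.532.
Under exogeneity alone the bounds on PN are max{0,(p₁−p₀)/p₁} ≤ PN ≤ min{1,(1−p₀)/p₁}.
  lower = (p₁ − p₀)/p₁ = 0.119 / 0.651 ≈ 0.1828
  upper = min{1, (1 − p₀)/p₁} = 0.468 / 0.651 ≈ 0.7189

0.183 ≤ PN ≤ 0.719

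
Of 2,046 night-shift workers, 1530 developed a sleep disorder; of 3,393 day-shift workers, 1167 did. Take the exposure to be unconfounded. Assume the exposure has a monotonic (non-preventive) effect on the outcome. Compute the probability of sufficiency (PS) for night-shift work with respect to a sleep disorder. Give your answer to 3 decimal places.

PS ≈ 0.616

p₁ = P(outcome | exposed) = 1530/2046 = 0.7478
p₀ = P(outcome | unexposed) = 1167/3393 = 0.34394
Under exogeneity and monotonicity, PS = (p₁ − p₀) / (1 − p₀).
PS = (0.7478 − 0.34394) / (1 − 0.34394) = 0.40386 / 0.65606 ≈ 0.6156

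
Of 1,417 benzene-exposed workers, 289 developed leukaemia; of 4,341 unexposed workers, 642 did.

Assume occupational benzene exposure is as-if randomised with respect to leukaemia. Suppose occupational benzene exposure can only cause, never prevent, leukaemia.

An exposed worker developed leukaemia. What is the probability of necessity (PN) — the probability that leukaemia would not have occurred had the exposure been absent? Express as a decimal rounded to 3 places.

p₁ = P(outcome | exposed) = 289/1417 = 0.20395
p₀ = P(outcome | unexposed) = 642/4341 = 0.14789
Under exogeneity and monotonicity, PN = (p₁ − p₀) / p₁.
PN = (0.20395 − 0.14789) / 0.20395 = 0.05606 / 0.20395 ≈ 0.2749

PN ≈ 0.275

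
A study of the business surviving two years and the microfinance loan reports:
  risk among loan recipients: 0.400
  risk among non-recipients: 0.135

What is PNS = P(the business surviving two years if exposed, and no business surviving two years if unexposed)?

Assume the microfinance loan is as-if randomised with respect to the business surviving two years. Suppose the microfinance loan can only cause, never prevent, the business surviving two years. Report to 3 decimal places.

PNS ≈ 0.265

Let p₁ = 0.4, p₀ = 0.135.
Under exogeneity and monotonicity, PNS = p₁ − p₀.
PNS = 0.4 − 0.135 = 0.265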